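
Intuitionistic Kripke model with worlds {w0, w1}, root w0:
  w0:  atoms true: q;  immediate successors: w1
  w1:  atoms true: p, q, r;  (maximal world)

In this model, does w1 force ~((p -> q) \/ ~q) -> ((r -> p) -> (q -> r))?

Yes

w1 ||- ~((p -> q) \/ ~q) -> ((r -> p) -> (q -> r)) vacuously: no world accessible from w1 forces the antecedent ~((p -> q) \/ ~q).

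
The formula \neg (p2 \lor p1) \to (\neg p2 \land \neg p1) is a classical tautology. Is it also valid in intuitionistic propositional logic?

Yes

This is a constructively valid De Morgan direction (negated disjunction to conjunction of negations), which is intuitionistically derivable.
From \neg (p2 \lor p1): if p2 held then p2 \lor p1 would, contradiction — so \neg p2; similarly \neg p1.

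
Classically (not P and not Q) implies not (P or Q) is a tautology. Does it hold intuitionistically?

Yes

This is a constructively valid De Morgan direction (conjunction of negations to negated disjunction), which is intuitionistically derivable.
If both not P and not Q hold at a world, no accessible world forces P or forces Q, so none forces P or Q.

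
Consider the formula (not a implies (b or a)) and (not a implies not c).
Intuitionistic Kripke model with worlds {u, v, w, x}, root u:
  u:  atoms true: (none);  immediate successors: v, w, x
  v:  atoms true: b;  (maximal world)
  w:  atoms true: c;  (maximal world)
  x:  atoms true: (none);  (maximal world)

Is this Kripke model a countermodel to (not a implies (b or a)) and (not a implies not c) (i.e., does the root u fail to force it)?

u does not force (not a implies (b or a)) and (not a implies not c) since u fails not a implies (b or a).
So the root u does not force (not a implies (b or a)) and (not a implies not c); the model is a countermodel.

Yes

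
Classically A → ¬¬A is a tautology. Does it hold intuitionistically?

Yes

This is double-negation introduction, which is intuitionistically derivable.
If a world forces A then every accessible world forces A (persistence), so none forces ¬A; hence ¬¬A.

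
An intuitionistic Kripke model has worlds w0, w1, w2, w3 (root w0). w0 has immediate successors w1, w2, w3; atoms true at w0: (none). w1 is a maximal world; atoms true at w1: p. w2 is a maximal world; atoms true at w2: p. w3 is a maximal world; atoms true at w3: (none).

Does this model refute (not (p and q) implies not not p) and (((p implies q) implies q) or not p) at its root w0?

Yes

w0 does not force (not (p and q) implies not not p) and (((p implies q) implies q) or not p) since w0 fails not (p and q) implies not not p.
So the root w0 does not force (not (p and q) implies not not p) and (((p implies q) implies q) or not p); the model is a countermodel.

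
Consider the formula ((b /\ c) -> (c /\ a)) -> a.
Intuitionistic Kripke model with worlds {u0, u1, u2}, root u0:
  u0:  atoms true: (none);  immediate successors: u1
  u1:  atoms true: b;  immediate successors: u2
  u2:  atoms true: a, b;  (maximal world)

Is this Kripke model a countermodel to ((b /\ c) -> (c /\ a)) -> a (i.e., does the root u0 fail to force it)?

u0 ||-/- ((b /\ c) -> (c /\ a)) -> a: already at u0 itself, u0 ||- (b /\ c) -> (c /\ a) but u0 ||-/- a.
u0 lacks atom a, so u0 ||-/- a.
So the root u0 does not force ((b /\ c) -> (c /\ a)) -> a; the model is a countermodel.

Yes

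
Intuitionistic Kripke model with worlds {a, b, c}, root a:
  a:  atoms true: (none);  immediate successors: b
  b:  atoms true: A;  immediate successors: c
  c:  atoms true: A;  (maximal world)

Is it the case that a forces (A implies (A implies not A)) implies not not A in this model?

Yes

a forces (A implies (A implies not A)) implies not not A vacuously: no world accessible from a forces the antecedent A implies (A implies not A).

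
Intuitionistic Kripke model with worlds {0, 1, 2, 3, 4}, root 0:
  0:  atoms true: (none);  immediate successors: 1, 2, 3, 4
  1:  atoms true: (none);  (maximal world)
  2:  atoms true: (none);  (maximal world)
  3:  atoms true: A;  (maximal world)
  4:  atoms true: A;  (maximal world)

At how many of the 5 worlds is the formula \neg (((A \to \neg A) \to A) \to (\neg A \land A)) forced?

0: does not force it — 0 \nVdash \neg (((A \to \neg A) \to A) \to (\neg A \land A)) since 1 is accessible from 0 and 1 \Vdash ((A \to \neg A) \to A) \to (\neg A \land A).
1: does not force it — 1 \nVdash \neg (((A \to \neg A) \to A) \to (\neg A \land A)) since 1 is accessible from 1 and 1 \Vdash ((A \to \neg A) \to A) \to (\neg A \land A).
2: does not force it — 2 \nVdash \neg (((A \to \neg A) \to A) \to (\neg A \land A)) since 2 is accessible from 2 and 2 \Vdash ((A \to \neg A) \to A) \to (\neg A \land A).
3: forces it.
4: forces it.
Worlds forcing the formula: {3, 4}.

2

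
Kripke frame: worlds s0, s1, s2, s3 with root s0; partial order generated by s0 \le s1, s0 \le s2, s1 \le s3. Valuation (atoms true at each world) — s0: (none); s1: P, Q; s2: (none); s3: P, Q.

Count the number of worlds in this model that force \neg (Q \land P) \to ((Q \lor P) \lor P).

s0: does not force it — s0 \nVdash \neg (Q \land P) \to ((Q \lor P) \lor P): at the accessible world s2, s2 \Vdash \neg (Q \land P) but s2 \nVdash (Q \lor P) \lor P.
s1: forces it.
s2: does not force it.
s3: forces it.
Worlds forcing the formula: {s1, s3}.

2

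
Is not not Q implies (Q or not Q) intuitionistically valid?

No

This is a variant of double-negation elimination (deriving excluded middle from double negation), which is not intuitionistically valid.
A Kripke countermodel: worlds u, v; order generated by u <= v; atoms true at each world — u:{}; v:{Q}.
u does not force not not Q implies (Q or not Q): already at u itself, u forces not not Q but u does not force Q or not Q.
u does not force Q or not Q: neither disjunct is forced at u.
u lacks atom Q, so u does not force Q.
So the root u does not force the formula.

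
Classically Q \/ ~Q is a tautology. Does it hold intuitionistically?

This is the law of excluded middle, which is not intuitionistically valid.
A Kripke countermodel: worlds u0, u1; order generated by u0 <= u1; atoms true at each world — u0:{}; u1:{Q}.
u0 ||-/- Q \/ ~Q: neither disjunct is forced at u0.
u0 lacks atom Q, so u0 ||-/- Q.
So the root u0 does not force the formula.

No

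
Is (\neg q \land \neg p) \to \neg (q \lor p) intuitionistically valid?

Yes

This is a constructively valid De Morgan direction (conjunction of negations to negated disjunction), which is intuitionistically derivable.
If both \neg q and \neg p hold at a world, no accessible world forces q or forces p, so none forces q \lor p.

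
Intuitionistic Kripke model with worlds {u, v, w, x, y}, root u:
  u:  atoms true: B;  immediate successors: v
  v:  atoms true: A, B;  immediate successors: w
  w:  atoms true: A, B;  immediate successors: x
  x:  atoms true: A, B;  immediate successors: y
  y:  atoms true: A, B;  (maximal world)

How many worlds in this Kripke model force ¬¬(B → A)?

5

u: forces it.
v: forces it.
w: forces it.
x: forces it.
y: forces it.
Worlds forcing the formula: {u, v, w, x, y}.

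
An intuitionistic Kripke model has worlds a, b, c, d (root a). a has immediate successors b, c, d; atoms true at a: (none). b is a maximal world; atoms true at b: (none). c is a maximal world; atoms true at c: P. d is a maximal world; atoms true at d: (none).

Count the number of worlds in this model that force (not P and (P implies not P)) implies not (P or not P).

a: does not force it — a does not force (not P and (P implies not P)) implies not (P or not P): at the accessible world b, b forces not P and (P implies not P) but b does not force not (P or not P).
b: does not force it.
c: forces it.
d: does not force it.
Worlds forcing the formula: {c}.

1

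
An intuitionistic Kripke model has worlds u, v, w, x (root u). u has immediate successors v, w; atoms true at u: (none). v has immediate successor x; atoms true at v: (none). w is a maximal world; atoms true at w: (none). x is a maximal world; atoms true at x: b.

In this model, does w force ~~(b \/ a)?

No

w ||-/- ~~(b \/ a) since w is accessible from w and w ||- ~(b \/ a).
w ||- ~(b \/ a): no world accessible from w forces b \/ a.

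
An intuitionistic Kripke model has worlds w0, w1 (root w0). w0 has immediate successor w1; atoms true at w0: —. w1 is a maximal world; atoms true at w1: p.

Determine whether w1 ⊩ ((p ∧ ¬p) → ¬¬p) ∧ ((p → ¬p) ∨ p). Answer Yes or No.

Yes

w1 ⊩ ((p ∧ ¬p) → ¬¬p) ∧ ((p → ¬p) ∨ p) since w1 forces both conjuncts.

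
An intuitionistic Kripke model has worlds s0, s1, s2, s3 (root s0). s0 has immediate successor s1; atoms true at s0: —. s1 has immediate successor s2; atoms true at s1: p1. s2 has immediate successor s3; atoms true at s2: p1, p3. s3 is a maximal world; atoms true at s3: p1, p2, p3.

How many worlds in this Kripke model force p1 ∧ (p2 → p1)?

s0: does not force it — s0 ⊮ p1 ∧ (p2 → p1) since s0 fails p1.
s1: forces it.
s2: forces it.
s3: forces it.
Worlds forcing the formula: {s1, s2, s3}.

3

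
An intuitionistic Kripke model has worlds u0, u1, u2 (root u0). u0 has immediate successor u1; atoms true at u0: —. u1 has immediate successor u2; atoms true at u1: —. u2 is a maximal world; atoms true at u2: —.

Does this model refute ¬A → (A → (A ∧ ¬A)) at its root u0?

u0 ⊩ ¬A → (A → (A ∧ ¬A)): every world accessible from u0 that forces ¬A (namely u0, u1, u2) also forces A → (A ∧ ¬A).
So the root u0 forces ¬A → (A → (A ∧ ¬A)); the model is not a countermodel.

No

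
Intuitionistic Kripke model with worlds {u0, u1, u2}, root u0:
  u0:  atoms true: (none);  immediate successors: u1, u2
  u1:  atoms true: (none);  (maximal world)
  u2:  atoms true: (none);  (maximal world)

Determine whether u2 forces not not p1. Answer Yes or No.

u2 does not force not not p1 since u2 is accessible from u2 and u2 forces not p1.
u2 forces not p1: no world accessible from u2 forces p1.

No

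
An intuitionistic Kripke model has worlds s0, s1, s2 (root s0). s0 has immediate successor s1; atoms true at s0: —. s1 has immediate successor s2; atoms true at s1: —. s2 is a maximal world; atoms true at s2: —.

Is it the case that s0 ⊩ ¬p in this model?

Yes

s0 ⊩ ¬p: no world accessible from s0 forces p.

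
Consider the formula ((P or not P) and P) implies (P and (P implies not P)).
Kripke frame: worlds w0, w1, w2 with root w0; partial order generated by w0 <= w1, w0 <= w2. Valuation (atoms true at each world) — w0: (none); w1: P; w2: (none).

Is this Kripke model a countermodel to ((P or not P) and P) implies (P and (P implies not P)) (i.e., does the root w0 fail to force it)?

Yes

w0 does not force ((P or not P) and P) implies (P and (P implies not P)): at the accessible world w1, w1 forces (P or not P) and P but w1 does not force P and (P implies not P).
w1 does not force P and (P implies not P) since w1 fails P implies not P.
So the root w0 does not force ((P or not P) and P) implies (P and (P implies not P)); the model is a countermodel.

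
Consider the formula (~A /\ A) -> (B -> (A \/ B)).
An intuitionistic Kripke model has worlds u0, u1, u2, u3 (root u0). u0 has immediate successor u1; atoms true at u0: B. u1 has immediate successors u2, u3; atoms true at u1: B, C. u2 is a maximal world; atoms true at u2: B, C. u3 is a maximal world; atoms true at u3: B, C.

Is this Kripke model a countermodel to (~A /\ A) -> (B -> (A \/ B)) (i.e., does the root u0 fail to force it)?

u0 ||- (~A /\ A) -> (B -> (A \/ B)) vacuously: no world accessible from u0 forces the antecedent ~A /\ A.
So the root u0 forces (~A /\ A) -> (B -> (A \/ B)); the model is not a countermodel.

No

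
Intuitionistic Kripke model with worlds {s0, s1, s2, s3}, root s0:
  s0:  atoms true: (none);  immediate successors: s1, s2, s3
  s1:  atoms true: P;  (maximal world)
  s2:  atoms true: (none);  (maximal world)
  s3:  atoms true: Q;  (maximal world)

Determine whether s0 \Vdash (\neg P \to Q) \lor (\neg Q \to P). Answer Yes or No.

No

s0 \nVdash (\neg P \to Q) \lor (\neg Q \to P): neither disjunct is forced at s0.
s0 \nVdash \neg P \to Q: at the accessible world s2, s2 \Vdash \neg P but s2 \nVdash Q.
s2 lacks atom Q, so s2 \nVdash Q.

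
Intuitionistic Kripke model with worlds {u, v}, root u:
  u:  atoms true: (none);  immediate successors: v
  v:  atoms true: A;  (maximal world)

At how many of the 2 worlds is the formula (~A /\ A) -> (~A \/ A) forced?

2

u: forces it.
v: forces it.
Worlds forcing the formula: {u, v}.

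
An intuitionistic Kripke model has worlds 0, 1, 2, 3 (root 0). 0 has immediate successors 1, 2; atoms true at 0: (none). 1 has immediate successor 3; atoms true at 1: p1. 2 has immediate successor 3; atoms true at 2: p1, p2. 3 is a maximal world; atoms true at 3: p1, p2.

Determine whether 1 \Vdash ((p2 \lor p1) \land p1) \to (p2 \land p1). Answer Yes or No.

1 \nVdash ((p2 \lor p1) \land p1) \to (p2 \land p1): already at 1 itself, 1 \Vdash (p2 \lor p1) \land p1 but 1 \nVdash p2 \land p1.
1 \nVdash p2 \land p1 since 1 fails p2.

No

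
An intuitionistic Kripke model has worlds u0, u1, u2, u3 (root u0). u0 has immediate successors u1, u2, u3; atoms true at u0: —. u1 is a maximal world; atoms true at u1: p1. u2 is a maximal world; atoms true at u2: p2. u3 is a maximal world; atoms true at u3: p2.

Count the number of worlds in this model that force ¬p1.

2

u0: does not force it — u0 ⊮ ¬p1 since u1 is accessible from u0 and u1 ⊩ p1.
u1: does not force it.
u2: forces it.
u3: forces it.
Worlds forcing the formula: {u2, u3}.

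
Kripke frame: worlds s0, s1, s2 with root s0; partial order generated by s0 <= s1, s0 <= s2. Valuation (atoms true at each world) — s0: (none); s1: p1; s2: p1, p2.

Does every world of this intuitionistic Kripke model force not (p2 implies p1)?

Not every world: s0 does not force not (p2 implies p1).
s0 does not force not (p2 implies p1) since s0 is accessible from s0 and s0 forces p2 implies p1.
s0 forces p2 implies p1: every world accessible from s0 that forces p2 (namely s2) also forces p1.

No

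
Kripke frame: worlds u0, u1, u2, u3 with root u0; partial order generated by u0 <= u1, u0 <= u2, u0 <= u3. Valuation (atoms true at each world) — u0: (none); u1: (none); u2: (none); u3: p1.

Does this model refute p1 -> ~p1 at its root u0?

u0 ||-/- p1 -> ~p1: at the accessible world u3, u3 ||- p1 but u3 ||-/- ~p1.
u3 ||-/- ~p1 since u3 is accessible from u3 and u3 ||- p1.
So the root u0 does not force p1 -> ~p1; the model is a countermodel.

Yes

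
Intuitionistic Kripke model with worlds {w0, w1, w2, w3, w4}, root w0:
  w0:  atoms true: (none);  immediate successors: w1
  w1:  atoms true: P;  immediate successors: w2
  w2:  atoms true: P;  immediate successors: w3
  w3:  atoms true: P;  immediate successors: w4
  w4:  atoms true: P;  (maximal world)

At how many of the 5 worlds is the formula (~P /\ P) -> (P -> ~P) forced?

5

w0: forces it.
w1: forces it.
w2: forces it.
w3: forces it.
w4: forces it.
Worlds forcing the formula: {w0, w1, w2, w3, w4}.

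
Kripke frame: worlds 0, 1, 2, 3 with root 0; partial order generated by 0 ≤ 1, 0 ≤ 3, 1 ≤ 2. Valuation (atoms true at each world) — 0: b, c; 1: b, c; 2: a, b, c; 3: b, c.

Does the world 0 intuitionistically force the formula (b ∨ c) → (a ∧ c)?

No

0 ⊮ (b ∨ c) → (a ∧ c): already at 0 itself, 0 ⊩ b ∨ c but 0 ⊮ a ∧ c.
0 ⊮ a ∧ c since 0 fails a.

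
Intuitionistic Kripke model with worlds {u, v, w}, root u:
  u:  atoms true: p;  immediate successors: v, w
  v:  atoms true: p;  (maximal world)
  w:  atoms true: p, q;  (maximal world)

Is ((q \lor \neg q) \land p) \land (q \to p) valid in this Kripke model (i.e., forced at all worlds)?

Not every world: u \nVdash ((q \lor \neg q) \land p) \land (q \to p).
u \nVdash ((q \lor \neg q) \land p) \land (q \to p) since u fails (q \lor \neg q) \land p.

No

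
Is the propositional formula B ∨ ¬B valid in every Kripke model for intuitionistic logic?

This is the law of excluded middle, which is not intuitionistically valid.
A Kripke countermodel: worlds a, b; order generated by a ≤ b; atoms true at each world — a:{}; b:{B}.
a ⊮ B ∨ ¬B: neither disjunct is forced at a.
a lacks atom B, so a ⊮ B.
So the root a does not force the formula.

No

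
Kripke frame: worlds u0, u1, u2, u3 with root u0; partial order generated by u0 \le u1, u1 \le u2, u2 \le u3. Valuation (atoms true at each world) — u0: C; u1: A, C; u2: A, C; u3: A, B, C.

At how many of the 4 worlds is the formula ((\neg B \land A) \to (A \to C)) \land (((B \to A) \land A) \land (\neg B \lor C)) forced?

3

u0: does not force it — u0 \nVdash ((\neg B \land A) \to (A \to C)) \land (((B \to A) \land A) \land (\neg B \lor C)) since u0 fails ((B \to A) \land A) \land (\neg B \lor C).
u1: forces it.
u2: forces it.
u3: forces it.
Worlds forcing the formula: {u1, u2, u3}.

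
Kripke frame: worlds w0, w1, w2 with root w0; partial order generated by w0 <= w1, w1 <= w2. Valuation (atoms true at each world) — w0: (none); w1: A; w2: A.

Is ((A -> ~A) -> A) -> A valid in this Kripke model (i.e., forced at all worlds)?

Not every world: w0 ||-/- ((A -> ~A) -> A) -> A.
w0 ||-/- ((A -> ~A) -> A) -> A: already at w0 itself, w0 ||- (A -> ~A) -> A but w0 ||-/- A.
w0 lacks atom A, so w0 ||-/- A.

No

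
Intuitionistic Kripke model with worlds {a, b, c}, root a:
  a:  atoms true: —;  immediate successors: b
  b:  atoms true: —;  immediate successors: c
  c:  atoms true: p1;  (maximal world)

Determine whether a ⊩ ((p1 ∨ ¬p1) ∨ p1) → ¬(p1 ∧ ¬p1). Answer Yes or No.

a ⊩ ((p1 ∨ ¬p1) ∨ p1) → ¬(p1 ∧ ¬p1): every world accessible from a that forces (p1 ∨ ¬p1) ∨ p1 (namely c) also forces ¬(p1 ∧ ¬p1).

Yes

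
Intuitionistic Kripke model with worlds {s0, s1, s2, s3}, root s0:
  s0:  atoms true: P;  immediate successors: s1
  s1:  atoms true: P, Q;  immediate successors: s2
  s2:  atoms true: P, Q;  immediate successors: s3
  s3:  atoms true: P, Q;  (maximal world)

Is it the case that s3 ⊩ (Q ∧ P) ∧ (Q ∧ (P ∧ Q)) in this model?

Yes

s3 ⊩ (Q ∧ P) ∧ (Q ∧ (P ∧ Q)) since s3 forces both conjuncts.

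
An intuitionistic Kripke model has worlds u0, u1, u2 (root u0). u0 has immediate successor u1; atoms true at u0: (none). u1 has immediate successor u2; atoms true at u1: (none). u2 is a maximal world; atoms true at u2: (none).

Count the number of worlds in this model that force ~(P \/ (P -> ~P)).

0

u0: does not force it — u0 ||-/- ~(P \/ (P -> ~P)) since u0 is accessible from u0 and u0 ||- P \/ (P -> ~P).
u1: does not force it — u1 ||-/- ~(P \/ (P -> ~P)) since u1 is accessible from u1 and u1 ||- P \/ (P -> ~P).
u2: does not force it — u2 ||-/- ~(P \/ (P -> ~P)) since u2 is accessible from u2 and u2 ||- P \/ (P -> ~P).
Worlds forcing the formula: { }.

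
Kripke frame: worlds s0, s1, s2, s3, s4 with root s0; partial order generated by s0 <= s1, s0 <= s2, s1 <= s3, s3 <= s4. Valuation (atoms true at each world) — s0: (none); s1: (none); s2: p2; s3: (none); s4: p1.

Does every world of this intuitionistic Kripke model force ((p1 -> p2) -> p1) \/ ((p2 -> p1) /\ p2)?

No

Not every world: s0 ||-/- ((p1 -> p2) -> p1) \/ ((p2 -> p1) /\ p2).
s0 ||-/- ((p1 -> p2) -> p1) \/ ((p2 -> p1) /\ p2): neither disjunct is forced at s0.
s0 ||-/- (p1 -> p2) -> p1: at the accessible world s2, s2 ||- p1 -> p2 but s2 ||-/- p1.
s2 lacks atom p1, so s2 ||-/- p1.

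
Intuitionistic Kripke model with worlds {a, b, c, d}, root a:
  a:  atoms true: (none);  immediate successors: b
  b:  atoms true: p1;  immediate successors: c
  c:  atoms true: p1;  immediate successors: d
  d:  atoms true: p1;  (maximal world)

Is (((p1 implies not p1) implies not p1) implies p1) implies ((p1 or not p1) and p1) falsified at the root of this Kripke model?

No

a forces (((p1 implies not p1) implies not p1) implies p1) implies ((p1 or not p1) and p1): every world accessible from a that forces ((p1 implies not p1) implies not p1) implies p1 (namely b, c, d) also forces (p1 or not p1) and p1.
So the root a forces (((p1 implies not p1) implies not p1) implies p1) implies ((p1 or not p1) and p1); the model is not a countermodel.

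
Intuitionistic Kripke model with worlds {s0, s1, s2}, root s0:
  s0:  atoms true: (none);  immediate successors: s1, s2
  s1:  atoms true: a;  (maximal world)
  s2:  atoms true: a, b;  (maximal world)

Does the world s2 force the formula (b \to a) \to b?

s2 \Vdash (b \to a) \to b: every world accessible from s2 that forces b \to a (namely s2) also forces b.

Yes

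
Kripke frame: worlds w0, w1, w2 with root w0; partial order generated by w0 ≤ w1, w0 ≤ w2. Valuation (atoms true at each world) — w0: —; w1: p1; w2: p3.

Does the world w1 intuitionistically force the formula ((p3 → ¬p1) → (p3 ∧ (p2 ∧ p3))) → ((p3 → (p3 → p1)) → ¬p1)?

w1 ⊩ ((p3 → ¬p1) → (p3 ∧ (p2 ∧ p3))) → ((p3 → (p3 → p1)) → ¬p1) vacuously: no world accessible from w1 forces the antecedent (p3 → ¬p1) → (p3 ∧ (p2 ∧ p3)).

Yes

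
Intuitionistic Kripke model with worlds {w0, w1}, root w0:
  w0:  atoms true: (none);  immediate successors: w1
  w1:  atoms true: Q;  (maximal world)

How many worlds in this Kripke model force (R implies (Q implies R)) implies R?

w0: does not force it — w0 does not force (R implies (Q implies R)) implies R: already at w0 itself, w0 forces R implies (Q implies R) but w0 does not force R.
w1: does not force it — w1 does not force (R implies (Q implies R)) implies R: already at w1 itself, w1 forces R implies (Q implies R) but w1 does not force R.
Worlds forcing the formula: { }.

0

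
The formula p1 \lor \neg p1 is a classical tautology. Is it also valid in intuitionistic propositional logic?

No

This is the law of excluded middle, which is not intuitionistically valid.
A Kripke countermodel: worlds u, v; order generated by u \le v; atoms true at each world — u:{}; v:{p1}.
u \nVdash p1 \lor \neg p1: neither disjunct is forced at u.
u lacks atom p1, so u \nVdash p1.
So the root u does not force the formula.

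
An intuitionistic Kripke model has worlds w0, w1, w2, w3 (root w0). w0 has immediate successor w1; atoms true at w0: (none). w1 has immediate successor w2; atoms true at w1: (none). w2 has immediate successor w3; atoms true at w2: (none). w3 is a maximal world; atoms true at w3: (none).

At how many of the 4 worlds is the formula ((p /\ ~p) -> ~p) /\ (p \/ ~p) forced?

w0: forces it.
w1: forces it.
w2: forces it.
w3: forces it.
Worlds forcing the formula: {w0, w1, w2, w3}.

4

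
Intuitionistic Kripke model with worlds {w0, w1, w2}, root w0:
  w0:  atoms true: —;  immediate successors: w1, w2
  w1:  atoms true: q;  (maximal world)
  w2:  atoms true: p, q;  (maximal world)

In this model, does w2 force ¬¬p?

Yes

w2 ⊩ ¬¬p: no world accessible from w2 forces ¬p.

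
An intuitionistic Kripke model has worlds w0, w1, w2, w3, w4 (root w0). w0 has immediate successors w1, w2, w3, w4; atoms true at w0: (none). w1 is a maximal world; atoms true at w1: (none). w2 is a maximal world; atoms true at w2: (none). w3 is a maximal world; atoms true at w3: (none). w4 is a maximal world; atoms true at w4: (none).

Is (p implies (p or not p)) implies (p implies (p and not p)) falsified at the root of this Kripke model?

w0 forces (p implies (p or not p)) implies (p implies (p and not p)): every world accessible from w0 that forces p implies (p or not p) (namely w0, w1, w2, w3, w4) also forces p implies (p and not p).
So the root w0 forces (p implies (p or not p)) implies (p implies (p and not p)); the model is not a countermodel.

No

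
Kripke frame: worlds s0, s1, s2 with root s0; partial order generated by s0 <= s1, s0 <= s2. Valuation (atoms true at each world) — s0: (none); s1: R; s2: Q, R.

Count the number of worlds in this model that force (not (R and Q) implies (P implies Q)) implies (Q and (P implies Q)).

1

s0: does not force it — s0 does not force (not (R and Q) implies (P implies Q)) implies (Q and (P implies Q)): already at s0 itself, s0 forces not (R and Q) implies (P implies Q) but s0 does not force Q and (P implies Q).
s1: does not force it — s1 does not force (not (R and Q) implies (P implies Q)) implies (Q and (P implies Q)): already at s1 itself, s1 forces not (R and Q) implies (P implies Q) but s1 does not force Q and (P implies Q).
s2: forces it.
Worlds forcing the formula: {s2}.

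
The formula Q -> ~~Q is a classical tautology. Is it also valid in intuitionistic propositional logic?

This is double-negation introduction, which is intuitionistically derivable.
If a world forces Q then every accessible world forces Q (persistence), so none forces ~Q; hence ~~Q.

Yes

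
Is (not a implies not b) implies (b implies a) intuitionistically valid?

This is the converse of contraposition, which is not intuitionistically valid.
A Kripke countermodel: worlds s0, s1; order generated by s0 <= s1; atoms true at each world — s0:{b}; s1:{a,b}.
s0 does not force (not a implies not b) implies (b implies a): already at s0 itself, s0 forces not a implies not b but s0 does not force b implies a.
s0 does not force b implies a: already at s0 itself, s0 forces b but s0 does not force a.
s0 lacks atom a, so s0 does not force a.
So the root s0 does not force the formula.

No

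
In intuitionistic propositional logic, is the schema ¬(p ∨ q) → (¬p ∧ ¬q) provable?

This is a constructively valid De Morgan direction (negated disjunction to conjunction of negations), which is intuitionistically derivable.
From ¬(p ∨ q): if p held then p ∨ q would, contradiction — so ¬p; similarly ¬q.

Yes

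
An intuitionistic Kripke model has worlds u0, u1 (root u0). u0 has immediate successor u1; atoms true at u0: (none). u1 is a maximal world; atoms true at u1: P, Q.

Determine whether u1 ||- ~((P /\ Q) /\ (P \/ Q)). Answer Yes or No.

No

u1 ||-/- ~((P /\ Q) /\ (P \/ Q)) since u1 is accessible from u1 and u1 ||- (P /\ Q) /\ (P \/ Q).
u1 ||- (P /\ Q) /\ (P \/ Q) since u1 forces both conjuncts.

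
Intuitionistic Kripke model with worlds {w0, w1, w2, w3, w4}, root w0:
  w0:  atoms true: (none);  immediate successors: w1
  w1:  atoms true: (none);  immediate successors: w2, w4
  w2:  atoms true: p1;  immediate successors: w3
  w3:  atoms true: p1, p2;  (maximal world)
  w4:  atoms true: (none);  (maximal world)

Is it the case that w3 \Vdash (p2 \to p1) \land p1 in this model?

w3 \Vdash (p2 \to p1) \land p1 since w3 forces both conjuncts.

Yes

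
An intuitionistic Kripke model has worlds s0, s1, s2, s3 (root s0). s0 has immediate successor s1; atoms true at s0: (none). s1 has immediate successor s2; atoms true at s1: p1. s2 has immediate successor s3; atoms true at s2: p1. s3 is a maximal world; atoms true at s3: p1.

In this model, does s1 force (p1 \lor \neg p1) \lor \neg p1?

s1 \Vdash (p1 \lor \neg p1) \lor \neg p1 via the disjunct p1 \lor \neg p1.

Yes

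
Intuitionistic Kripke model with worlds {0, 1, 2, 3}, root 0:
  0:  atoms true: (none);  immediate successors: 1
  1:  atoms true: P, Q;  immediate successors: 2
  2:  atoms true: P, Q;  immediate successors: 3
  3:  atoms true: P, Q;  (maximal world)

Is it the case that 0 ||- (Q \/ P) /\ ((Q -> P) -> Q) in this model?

No

0 ||-/- (Q \/ P) /\ ((Q -> P) -> Q) since 0 fails Q \/ P.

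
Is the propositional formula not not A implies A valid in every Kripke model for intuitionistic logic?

This is double-negation elimination, which is not intuitionistically valid.
A Kripke countermodel: worlds s0, s1; order generated by s0 <= s1; atoms true at each world — s0:{}; s1:{A}.
s0 does not force not not A implies A: already at s0 itself, s0 forces not not A but s0 does not force A.
s0 lacks atom A, so s0 does not force A.
So the root s0 does not force the formula.

No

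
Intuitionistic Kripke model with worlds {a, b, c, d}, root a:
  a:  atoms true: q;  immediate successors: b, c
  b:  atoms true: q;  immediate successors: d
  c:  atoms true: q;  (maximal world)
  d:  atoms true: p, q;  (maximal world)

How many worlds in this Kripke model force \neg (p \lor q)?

0

a: does not force it — a \nVdash \neg (p \lor q) since a is accessible from a and a \Vdash p \lor q.
b: does not force it — b \nVdash \neg (p \lor q) since b is accessible from b and b \Vdash p \lor q.
c: does not force it — c \nVdash \neg (p \lor q) since c is accessible from c and c \Vdash p \lor q.
d: does not force it.
Worlds forcing the formula: { }.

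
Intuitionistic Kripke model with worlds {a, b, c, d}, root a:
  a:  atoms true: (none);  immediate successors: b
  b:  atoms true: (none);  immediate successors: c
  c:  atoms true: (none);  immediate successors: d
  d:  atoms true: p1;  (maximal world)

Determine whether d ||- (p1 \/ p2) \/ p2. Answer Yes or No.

d ||- (p1 \/ p2) \/ p2 via the disjunct p1 \/ p2.

Yes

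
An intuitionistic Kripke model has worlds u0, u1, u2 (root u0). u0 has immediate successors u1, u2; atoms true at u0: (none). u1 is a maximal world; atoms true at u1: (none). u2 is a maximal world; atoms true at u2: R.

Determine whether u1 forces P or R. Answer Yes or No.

u1 does not force P or R: neither disjunct is forced at u1.
u1 lacks atom P, so u1 does not force P.

No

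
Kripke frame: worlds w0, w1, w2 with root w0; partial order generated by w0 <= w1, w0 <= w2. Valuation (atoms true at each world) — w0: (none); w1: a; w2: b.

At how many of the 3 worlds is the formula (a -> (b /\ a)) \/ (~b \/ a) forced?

w0: does not force it — w0 ||-/- (a -> (b /\ a)) \/ (~b \/ a): neither disjunct is forced at w0.
w1: forces it.
w2: forces it.
Worlds forcing the formula: {w1, w2}.

2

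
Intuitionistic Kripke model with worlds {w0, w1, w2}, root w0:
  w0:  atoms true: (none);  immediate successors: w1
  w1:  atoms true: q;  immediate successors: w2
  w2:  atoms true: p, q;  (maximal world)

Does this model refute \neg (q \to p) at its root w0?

w0 \nVdash \neg (q \to p) since w2 is accessible from w0 and w2 \Vdash q \to p.
w2 \Vdash q \to p: every world accessible from w2 that forces q (namely w2) also forces p.
So the root w0 does not force \neg (q \to p); the model is a countermodel.

Yes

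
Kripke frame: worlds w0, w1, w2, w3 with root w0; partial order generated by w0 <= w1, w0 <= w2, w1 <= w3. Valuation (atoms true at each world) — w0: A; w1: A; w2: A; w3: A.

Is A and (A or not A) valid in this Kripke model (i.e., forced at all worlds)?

w0 forces A and (A or not A) since w0 forces both conjuncts.
Since the root w0 forces A and (A or not A) and forcing is persistent (monotone upward), every world forces it.

Yes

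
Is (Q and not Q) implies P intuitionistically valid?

This is an instance of ex falso quodlibet, which is intuitionistically derivable.
No world can force both Q and not Q, so the antecedent Q and not Q is never forced and the implication holds vacuously at every world.

Yes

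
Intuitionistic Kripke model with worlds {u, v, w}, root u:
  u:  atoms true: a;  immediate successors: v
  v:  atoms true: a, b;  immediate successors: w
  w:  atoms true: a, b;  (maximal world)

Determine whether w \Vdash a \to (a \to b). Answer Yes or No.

Yes

w \Vdash a \to (a \to b): every world accessible from w that forces a (namely w) also forces a \to b.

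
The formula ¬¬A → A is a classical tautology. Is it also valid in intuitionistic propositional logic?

This is double-negation elimination, which is not intuitionistically valid.
A Kripke countermodel: worlds a, b; order generated by a ≤ b; atoms true at each world — a:{}; b:{A}.
a ⊮ ¬¬A → A: already at a itself, a ⊩ ¬¬A but a ⊮ A.
a lacks atom A, so a ⊮ A.
So the root a does not force the formula.

No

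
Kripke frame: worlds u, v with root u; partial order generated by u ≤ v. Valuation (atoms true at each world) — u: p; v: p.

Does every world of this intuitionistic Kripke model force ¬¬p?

Yes

u ⊩ ¬¬p: no world accessible from u forces ¬p.
Since the root u forces ¬¬p and forcing is persistent (monotone upward), every world forces it.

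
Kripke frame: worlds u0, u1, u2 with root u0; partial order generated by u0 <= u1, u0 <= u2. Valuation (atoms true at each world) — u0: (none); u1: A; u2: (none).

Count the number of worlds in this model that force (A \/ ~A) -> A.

1

u0: does not force it — u0 ||-/- (A \/ ~A) -> A: at the accessible world u2, u2 ||- A \/ ~A but u2 ||-/- A.
u1: forces it.
u2: does not force it — u2 ||-/- (A \/ ~A) -> A: already at u2 itself, u2 ||- A \/ ~A but u2 ||-/- A.
Worlds forcing the formula: {u1}.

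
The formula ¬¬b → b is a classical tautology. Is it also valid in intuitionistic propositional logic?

This is double-negation elimination, which is not intuitionistically valid.
A Kripke countermodel: worlds w0, w1; order generated by w0 ≤ w1; atoms true at each world — w0:{}; w1:{b}.
w0 ⊮ ¬¬b → b: already at w0 itself, w0 ⊩ ¬¬b but w0 ⊮ b.
w0 lacks atom b, so w0 ⊮ b.
So the root w0 does not force the formula.

No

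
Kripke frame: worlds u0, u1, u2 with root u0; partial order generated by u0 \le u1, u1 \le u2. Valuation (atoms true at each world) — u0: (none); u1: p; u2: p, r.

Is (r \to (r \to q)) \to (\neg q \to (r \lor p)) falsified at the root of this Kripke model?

No

u0 \Vdash (r \to (r \to q)) \to (\neg q \to (r \lor p)) vacuously: no world accessible from u0 forces the antecedent r \to (r \to q).
So the root u0 forces (r \to (r \to q)) \to (\neg q \to (r \lor p)); the model is not a countermodel.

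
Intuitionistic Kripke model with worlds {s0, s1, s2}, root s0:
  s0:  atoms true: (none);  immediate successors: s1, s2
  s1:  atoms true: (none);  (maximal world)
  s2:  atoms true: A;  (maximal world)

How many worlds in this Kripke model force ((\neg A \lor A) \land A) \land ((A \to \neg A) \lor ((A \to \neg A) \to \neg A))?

1

s0: does not force it — s0 \nVdash ((\neg A \lor A) \land A) \land ((A \to \neg A) \lor ((A \to \neg A) \to \neg A)) since s0 fails (\neg A \lor A) \land A.
s1: does not force it.
s2: forces it.
Worlds forcing the formula: {s2}.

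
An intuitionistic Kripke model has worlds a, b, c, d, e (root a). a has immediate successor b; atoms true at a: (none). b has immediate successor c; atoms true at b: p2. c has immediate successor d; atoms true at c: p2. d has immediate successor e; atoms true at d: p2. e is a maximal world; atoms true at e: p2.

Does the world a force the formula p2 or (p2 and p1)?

a does not force p2 or (p2 and p1): neither disjunct is forced at a.
a lacks atom p2, so a does not force p2.

No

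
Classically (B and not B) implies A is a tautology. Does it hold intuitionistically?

This is an instance of ex falso quodlibet, which is intuitionistically derivable.
No world can force both B and not B, so the antecedent B and not B is never forced and the implication holds vacuously at every world.

Yes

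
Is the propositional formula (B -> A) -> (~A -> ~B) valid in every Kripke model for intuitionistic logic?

Yes

This is the forward direction of contraposition, which is intuitionistically derivable.
Assume B -> A and ~A. If B held then A would follow, contradicting ~A; so ~B.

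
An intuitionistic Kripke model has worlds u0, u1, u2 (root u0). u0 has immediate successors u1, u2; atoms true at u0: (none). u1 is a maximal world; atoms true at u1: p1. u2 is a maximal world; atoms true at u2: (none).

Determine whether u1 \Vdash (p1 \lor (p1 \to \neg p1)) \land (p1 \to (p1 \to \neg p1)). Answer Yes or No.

u1 \nVdash (p1 \lor (p1 \to \neg p1)) \land (p1 \to (p1 \to \neg p1)) since u1 fails p1 \to (p1 \to \neg p1).

No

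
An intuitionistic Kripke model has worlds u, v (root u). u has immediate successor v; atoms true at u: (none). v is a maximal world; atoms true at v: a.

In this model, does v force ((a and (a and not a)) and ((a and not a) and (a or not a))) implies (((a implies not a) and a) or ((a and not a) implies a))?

v forces ((a and (a and not a)) and ((a and not a) and (a or not a))) implies (((a implies not a) and a) or ((a and not a) implies a)) vacuously: no world accessible from v forces the antecedent (a and (a and not a)) and ((a and not a) and (a or not a)).

Yes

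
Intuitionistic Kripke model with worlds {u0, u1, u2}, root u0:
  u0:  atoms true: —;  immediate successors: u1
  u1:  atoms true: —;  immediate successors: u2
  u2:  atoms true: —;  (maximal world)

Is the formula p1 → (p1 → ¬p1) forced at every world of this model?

Yes

u0 ⊩ p1 → (p1 → ¬p1) vacuously: no world accessible from u0 forces the antecedent p1.
Since the root u0 forces p1 → (p1 → ¬p1) and forcing is persistent (monotone upward), every world forces it.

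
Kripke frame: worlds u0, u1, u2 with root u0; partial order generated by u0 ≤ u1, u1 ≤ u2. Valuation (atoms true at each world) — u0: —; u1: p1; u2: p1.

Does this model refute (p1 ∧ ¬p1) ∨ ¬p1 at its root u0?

Yes

u0 ⊮ (p1 ∧ ¬p1) ∨ ¬p1: neither disjunct is forced at u0.
u0 ⊮ p1 ∧ ¬p1 since u0 fails p1.
So the root u0 does not force (p1 ∧ ¬p1) ∨ ¬p1; the model is a countermodel.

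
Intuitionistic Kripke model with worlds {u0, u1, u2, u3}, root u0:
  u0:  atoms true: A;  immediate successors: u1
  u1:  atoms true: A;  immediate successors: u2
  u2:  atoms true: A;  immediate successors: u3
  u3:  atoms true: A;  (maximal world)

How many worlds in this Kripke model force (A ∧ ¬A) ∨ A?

u0: forces it.
u1: forces it.
u2: forces it.
u3: forces it.
Worlds forcing the formula: {u0, u1, u2, u3}.

4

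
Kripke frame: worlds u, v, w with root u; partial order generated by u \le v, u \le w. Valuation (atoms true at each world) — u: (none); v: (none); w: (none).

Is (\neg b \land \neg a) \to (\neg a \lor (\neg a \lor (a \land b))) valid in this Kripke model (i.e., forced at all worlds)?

Yes

u \Vdash (\neg b \land \neg a) \to (\neg a \lor (\neg a \lor (a \land b))): every world accessible from u that forces \neg b \land \neg a (namely u, v, w) also forces \neg a \lor (\neg a \lor (a \land b)).
Since the root u forces (\neg b \land \neg a) \to (\neg a \lor (\neg a \lor (a \land b))) and forcing is persistent (monotone upward), every world forces it.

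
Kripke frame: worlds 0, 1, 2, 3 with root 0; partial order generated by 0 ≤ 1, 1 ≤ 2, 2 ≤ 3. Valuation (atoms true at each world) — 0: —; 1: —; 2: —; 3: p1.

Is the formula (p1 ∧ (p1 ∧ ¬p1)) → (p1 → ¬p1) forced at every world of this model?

Yes

0 ⊩ (p1 ∧ (p1 ∧ ¬p1)) → (p1 → ¬p1) vacuously: no world accessible from 0 forces the antecedent p1 ∧ (p1 ∧ ¬p1).
Since the root 0 forces (p1 ∧ (p1 ∧ ¬p1)) → (p1 → ¬p1) and forcing is persistent (monotone upward), every world forces it.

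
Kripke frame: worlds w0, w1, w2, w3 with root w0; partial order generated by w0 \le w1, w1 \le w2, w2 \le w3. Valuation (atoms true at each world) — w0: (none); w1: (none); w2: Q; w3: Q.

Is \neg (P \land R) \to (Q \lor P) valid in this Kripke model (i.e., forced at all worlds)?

No

Not every world: w0 \nVdash \neg (P \land R) \to (Q \lor P).
w0 \nVdash \neg (P \land R) \to (Q \lor P): already at w0 itself, w0 \Vdash \neg (P \land R) but w0 \nVdash Q \lor P.
w0 \nVdash Q \lor P: neither disjunct is forced at w0.
w0 lacks atom Q, so w0 \nVdash Q.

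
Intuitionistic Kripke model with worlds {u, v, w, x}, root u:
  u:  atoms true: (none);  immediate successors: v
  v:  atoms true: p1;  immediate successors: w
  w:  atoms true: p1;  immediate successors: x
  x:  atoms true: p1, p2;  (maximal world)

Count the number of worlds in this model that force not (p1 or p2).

0

u: does not force it — u does not force not (p1 or p2) since v is accessible from u and v forces p1 or p2.
v: does not force it — v does not force not (p1 or p2) since v is accessible from v and v forces p1 or p2.
w: does not force it.
x: does not force it.
Worlds forcing the formula: { }.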